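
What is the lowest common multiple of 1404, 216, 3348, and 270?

435240

1404 = 2^2 × 3^3 × 13
216 = 2^3 × 3^3
3348 = 2^2 × 3^3 × 31
270 = 2 × 3^3 × 5
LCM(1404, 216, 3348, 270) = 2^3 × 3^3 × 5 × 13 × 31 = 435240.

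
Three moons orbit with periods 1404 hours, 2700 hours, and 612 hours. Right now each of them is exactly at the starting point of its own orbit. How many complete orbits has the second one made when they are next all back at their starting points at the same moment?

221 orbits

All finish a whole number of cycles simultaneously at t = LCM of the periods.
1404 = 2^2 × 3^3 × 13
2700 = 2^2 × 3^3 × 5^2
612 = 2^2 × 3^2 × 17
LCM(1404, 2700, 612) = 2^2 × 3^3 × 5^2 × 13 × 17 = 596700.
Orbits for period 2700: 596700 / 2700 = 221.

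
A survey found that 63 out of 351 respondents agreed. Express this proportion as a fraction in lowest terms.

63 = 3^2 × 7
351 = 3^3 × 13
gcd(63, 351) = 3^2 = 9.
Divide numerator and denominator by 9: 63/351 = 7/39.

7/39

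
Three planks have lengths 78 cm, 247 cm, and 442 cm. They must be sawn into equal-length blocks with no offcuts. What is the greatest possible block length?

The block length must divide every plank, so the greatest is gcd(78, 247, 442).
78 = 2 × 3 × 13
247 = 13 × 19
442 = 2 × 13 × 17
gcd(78, 247, 442) = 13.

13 cm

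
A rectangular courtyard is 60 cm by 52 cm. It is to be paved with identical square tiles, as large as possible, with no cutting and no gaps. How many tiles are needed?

195

Tile side = gcd(60, 52).
60 = 2^2 × 3 × 5
52 = 2^2 × 13
gcd(60, 52) = 2^2 = 4.
Tiles: (60/4) × (52/4) = 15 × 13 = 195.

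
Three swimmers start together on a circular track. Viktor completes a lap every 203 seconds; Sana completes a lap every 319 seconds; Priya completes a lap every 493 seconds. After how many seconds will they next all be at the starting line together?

The first simultaneous occurrence is after LCM of the individual periods.
203 = 7 × 29
319 = 11 × 29
493 = 17 × 29
LCM(203, 319, 493) = 7 × 11 × 17 × 29 = 37961.

37961 seconds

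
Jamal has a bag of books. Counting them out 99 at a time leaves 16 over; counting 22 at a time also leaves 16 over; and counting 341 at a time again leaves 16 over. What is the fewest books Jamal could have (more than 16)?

N − 16 must be a common multiple of 99, 22, and 341.
99 = 3^2 × 11
22 = 2 × 11
341 = 11 × 31
LCM(99, 22, 341) = 2 × 3^2 × 11 × 31 = 6138.
Smallest N > 16 is LCM + 16 = 6138 + 16 = 6154.

6154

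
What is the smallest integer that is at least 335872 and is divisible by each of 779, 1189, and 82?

The integer must be a common multiple of 779, 1189, and 82, so a multiple of their LCM.
779 = 19 × 41
1189 = 29 × 41
82 = 2 × 41
LCM(779, 1189, 82) = 2 × 19 × 29 × 41 = 45182.
Smallest multiple of 45182 that is ≥ 335872: ⌈335872/45182⌉ × 45182 = 8 × 45182 = 361456.

361456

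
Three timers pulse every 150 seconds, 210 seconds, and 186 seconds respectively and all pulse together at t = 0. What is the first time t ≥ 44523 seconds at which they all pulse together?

Joint pulses occur at multiples of LCM(150, 210, 186).
150 = 2 × 3 × 5^2
210 = 2 × 3 × 5 × 7
186 = 2 × 3 × 31
LCM(150, 210, 186) = 2 × 3 × 5^2 × 7 × 31 = 32550.
Smallest multiple of 32550 that is ≥ 44523: ⌈44523/32550⌉ × 32550 = 2 × 32550 = 65100.

65100 seconds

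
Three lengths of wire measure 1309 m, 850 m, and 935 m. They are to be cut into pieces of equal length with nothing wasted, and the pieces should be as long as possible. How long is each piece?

Each piece length must divide every original length, so the longest possible is gcd(1309, 850, 935).
1309 = 7 × 11 × 17
850 = 2 × 5^2 × 17
935 = 5 × 11 × 17
gcd(1309, 850, 935) = 17.

17 m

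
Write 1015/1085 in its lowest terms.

1015 = 5 × 7 × 29
1085 = 5 × 7 × 31
gcd(1015, 1085) = 5 × 7 = 35.
Divide numerator and denominator by 35: 1015/1085 = 29/31.

29/31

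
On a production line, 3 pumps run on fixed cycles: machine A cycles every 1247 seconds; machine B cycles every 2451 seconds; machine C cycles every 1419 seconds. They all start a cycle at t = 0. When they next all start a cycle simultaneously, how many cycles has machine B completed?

The first common completion time is the LCM of the periods.
1247 = 29 × 43
2451 = 3 × 19 × 43
1419 = 3 × 11 × 43
LCM(1247, 2451, 1419) = 3 × 11 × 19 × 29 × 43 = 781869.
Cycles for period 2451: 781869 / 2451 = 319.

319 cycles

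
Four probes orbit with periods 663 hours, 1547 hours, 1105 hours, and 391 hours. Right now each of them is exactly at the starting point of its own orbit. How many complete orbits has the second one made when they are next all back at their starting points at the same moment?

They are all back at their starting positions together after one LCM of the periods.
663 = 3 × 13 × 17
1547 = 7 × 13 × 17
1105 = 5 × 13 × 17
391 = 17 × 23
LCM(663, 1547, 1105, 391) = 3 × 5 × 7 × 13 × 17 × 23 = 533715.
Orbits for period 1547: 533715 / 1547 = 345.

345 orbits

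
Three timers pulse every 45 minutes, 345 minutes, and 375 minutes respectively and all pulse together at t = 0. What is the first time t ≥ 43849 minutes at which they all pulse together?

51750 minutes

Joint pulses occur at multiples of LCM(45, 345, 375).
45 = 3^2 × 5
345 = 3 × 5 × 23
375 = 3 × 5^3
LCM(45, 345, 375) = 3^2 × 5^3 × 23 = 25875.
Smallest multiple of 25875 that is ≥ 43849: ⌈43849/25875⌉ × 25875 = 2 × 25875 = 51750.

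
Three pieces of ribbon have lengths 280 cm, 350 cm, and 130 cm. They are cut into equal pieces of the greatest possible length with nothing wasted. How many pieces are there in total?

76

Piece length = gcd(280, 350, 130).
280 = 2^3 × 5 × 7
350 = 2 × 5^2 × 7
130 = 2 × 5 × 13
gcd(280, 350, 130) = 2 × 5 = 10.
Total pieces = 280/10 + 350/10 + 130/10 = 28 + 35 + 13 = 76.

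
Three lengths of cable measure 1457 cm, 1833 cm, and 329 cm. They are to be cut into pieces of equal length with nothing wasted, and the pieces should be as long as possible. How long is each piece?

47 cm

Each piece length must divide every original length, so the longest possible is gcd(1457, 1833, 329).
1457 = 31 × 47
1833 = 3 × 13 × 47
329 = 7 × 47
gcd(1457, 1833, 329) = 47.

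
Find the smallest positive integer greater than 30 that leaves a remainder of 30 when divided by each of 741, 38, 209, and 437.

N − 30 must be a common multiple of 741, 38, 209, and 437.
741 = 3 × 13 × 19
38 = 2 × 19
209 = 11 × 19
437 = 19 × 23
LCM(741, 38, 209, 437) = 2 × 3 × 11 × 13 × 19 × 23 = 374946.
Smallest N > 30 is LCM + 30 = 374946 + 30 = 374976.

374976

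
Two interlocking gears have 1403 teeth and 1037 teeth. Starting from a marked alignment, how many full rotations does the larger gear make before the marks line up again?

They are all back at their starting positions together after one LCM of the periods.
1403 = 23 × 61
1037 = 17 × 61
LCM(1403, 1037) = 17 × 23 × 61 = 23851.
Rotations for period 1403: 23851 / 1403 = 17.

17 rotations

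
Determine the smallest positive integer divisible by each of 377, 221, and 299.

147407

377 = 13 × 29
221 = 13 × 17
299 = 13 × 23
LCM(377, 221, 299) = 13 × 17 × 23 × 29 = 147407.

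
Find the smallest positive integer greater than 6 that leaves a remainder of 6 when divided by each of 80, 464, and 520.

N − 6 must be a common multiple of 80, 464, and 520.
80 = 2^4 × 5
464 = 2^4 × 29
520 = 2^3 × 5 × 13
LCM(80, 464, 520) = 2^4 × 5 × 13 × 29 = 30160.
Smallest N > 6 is LCM + 6 = 30160 + 6 = 30166.

30166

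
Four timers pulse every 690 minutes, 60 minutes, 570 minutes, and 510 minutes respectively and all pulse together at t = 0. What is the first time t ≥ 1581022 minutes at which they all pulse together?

Joint pulses occur at multiples of LCM(690, 60, 570, 510).
690 = 2 × 3 × 5 × 23
60 = 2^2 × 3 × 5
570 = 2 × 3 × 5 × 19
510 = 2 × 3 × 5 × 17
LCM(690, 60, 570, 510) = 2^2 × 3 × 5 × 17 × 19 × 23 = 445740.
Smallest multiple of 445740 that is ≥ 1581022: ⌈1581022/445740⌉ × 445740 = 4 × 445740 = 1782960.

1782960 minutes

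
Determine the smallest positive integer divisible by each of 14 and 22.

14 = 2 × 7
22 = 2 × 11
LCM(14, 22) = 2 × 7 × 11 = 154.

154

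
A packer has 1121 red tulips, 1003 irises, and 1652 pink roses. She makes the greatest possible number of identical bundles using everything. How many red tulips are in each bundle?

19

Number of bundles = gcd(1121, 1003, 1652).
1121 = 19 × 59
1003 = 17 × 59
1652 = 2^2 × 7 × 59
gcd(1121, 1003, 1652) = 59.
red tulips per bundle = 1121 / 59 = 19.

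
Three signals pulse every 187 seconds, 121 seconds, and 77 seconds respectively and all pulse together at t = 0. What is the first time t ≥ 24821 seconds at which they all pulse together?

28798 seconds

Joint pulses occur at multiples of LCM(187, 121, 77).
187 = 11 × 17
121 = 11^2
77 = 7 × 11
LCM(187, 121, 77) = 7 × 11^2 × 17 = 14399.
Smallest multiple of 14399 that is ≥ 24821: ⌈24821/14399⌉ × 14399 = 2 × 14399 = 28798.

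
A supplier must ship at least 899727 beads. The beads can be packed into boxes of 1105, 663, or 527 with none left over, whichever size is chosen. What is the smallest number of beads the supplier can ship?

The number of beads must be a common multiple of 1105, 663, and 527, so a multiple of their LCM.
1105 = 5 × 13 × 17
663 = 3 × 13 × 17
527 = 17 × 31
LCM(1105, 663, 527) = 3 × 5 × 13 × 17 × 31 = 102765.
Smallest multiple of 102765 that is ≥ 899727: ⌈899727/102765⌉ × 102765 = 9 × 102765 = 924885.

924885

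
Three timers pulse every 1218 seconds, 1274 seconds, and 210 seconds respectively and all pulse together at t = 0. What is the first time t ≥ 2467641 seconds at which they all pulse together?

Joint pulses occur at multiples of LCM(1218, 1274, 210).
1218 = 2 × 3 × 7 × 29
1274 = 2 × 7^2 × 13
210 = 2 × 3 × 5 × 7
LCM(1218, 1274, 210) = 2 × 3 × 5 × 7^2 × 13 × 29 = 554190.
Smallest multiple of 554190 that is ≥ 2467641: ⌈2467641/554190⌉ × 554190 = 5 × 554190 = 2770950.

2770950 seconds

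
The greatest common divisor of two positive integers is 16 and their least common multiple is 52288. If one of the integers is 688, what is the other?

1216

For two integers, gcd × lcm = product, so the other is (16 × 52288) / 688 = 836608 / 688 = 1216.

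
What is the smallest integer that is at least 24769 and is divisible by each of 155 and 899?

26970

The integer must be a common multiple of 155 and 899, so a multiple of their LCM.
155 = 5 × 31
899 = 29 × 31
LCM(155, 899) = 5 × 29 × 31 = 4495.
Smallest multiple of 4495 that is ≥ 24769: ⌈24769/4495⌉ × 4495 = 6 × 4495 = 26970.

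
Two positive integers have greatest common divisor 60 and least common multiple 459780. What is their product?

27586800

For any two positive integers, gcd × lcm = product = 60 × 459780 = 27586800.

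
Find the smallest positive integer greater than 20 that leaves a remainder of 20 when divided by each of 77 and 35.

N − 20 must be a common multiple of 77 and 35.
77 = 7 × 11
35 = 5 × 7
LCM(77, 35) = 5 × 7 × 11 = 385.
Smallest N > 20 is LCM + 20 = 385 + 20 = 405.

405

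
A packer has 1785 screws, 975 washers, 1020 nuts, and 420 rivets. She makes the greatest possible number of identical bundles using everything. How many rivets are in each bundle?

28

Number of bundles = gcd(1785, 975, 1020, 420).
1785 = 3 × 5 × 7 × 17
975 = 3 × 5^2 × 13
1020 = 2^2 × 3 × 5 × 17
420 = 2^2 × 3 × 5 × 7
gcd(1785, 975, 1020, 420) = 3 × 5 = 15.
rivets per bundle = 420 / 15 = 28.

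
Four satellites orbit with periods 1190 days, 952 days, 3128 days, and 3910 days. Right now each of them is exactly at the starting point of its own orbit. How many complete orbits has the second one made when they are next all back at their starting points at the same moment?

115 orbits

All finish a whole number of cycles simultaneously at t = LCM of the periods.
1190 = 2 × 5 × 7 × 17
952 = 2^3 × 7 × 17
3128 = 2^3 × 17 × 23
3910 = 2 × 5 × 17 × 23
LCM(1190, 952, 3128, 3910) = 2^3 × 5 × 7 × 17 × 23 = 109480.
Orbits for period 952: 109480 / 952 = 115.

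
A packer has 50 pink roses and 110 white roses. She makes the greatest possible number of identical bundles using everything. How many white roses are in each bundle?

11

Number of bundles = gcd(50, 110).
50 = 2 × 5^2
110 = 2 × 5 × 11
gcd(50, 110) = 2 × 5 = 10.
white roses per bundle = 110 / 10 = 11.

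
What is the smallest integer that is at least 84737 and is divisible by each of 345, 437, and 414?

117990

The integer must be a common multiple of 345, 437, and 414, so a multiple of their LCM.
345 = 3 × 5 × 23
437 = 19 × 23
414 = 2 × 3^2 × 23
LCM(345, 437, 414) = 2 × 3^2 × 5 × 19 × 23 = 39330.
Smallest multiple of 39330 that is ≥ 84737: ⌈84737/39330⌉ × 39330 = 3 × 39330 = 117990.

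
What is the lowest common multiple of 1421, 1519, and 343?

308357

1421 = 7^2 × 29
1519 = 7^2 × 31
343 = 7^3
LCM(1421, 1519, 343) = 7^3 × 29 × 31 = 308357.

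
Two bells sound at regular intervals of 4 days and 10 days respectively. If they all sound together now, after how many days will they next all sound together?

They coincide at every common multiple of the periods; the first is the LCM.
4 = 2^2
10 = 2 × 5
LCM(4, 10) = 2^2 × 5 = 20.

20 days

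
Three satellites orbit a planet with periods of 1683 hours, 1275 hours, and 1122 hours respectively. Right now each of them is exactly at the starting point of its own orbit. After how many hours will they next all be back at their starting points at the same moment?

We need the least common multiple of the intervals.
1683 = 3^2 × 11 × 17
1275 = 3 × 5^2 × 17
1122 = 2 × 3 × 11 × 17
LCM(1683, 1275, 1122) = 2 × 3^2 × 5^2 × 11 × 17 = 84150.

84150 hours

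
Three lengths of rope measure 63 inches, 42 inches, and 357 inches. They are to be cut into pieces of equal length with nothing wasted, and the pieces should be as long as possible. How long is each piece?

21 inches

Each piece length must divide every original length, so the longest possible is gcd(63, 42, 357).
63 = 3^2 × 7
42 = 2 × 3 × 7
357 = 3 × 7 × 17
gcd(63, 42, 357) = 3 × 7 = 21.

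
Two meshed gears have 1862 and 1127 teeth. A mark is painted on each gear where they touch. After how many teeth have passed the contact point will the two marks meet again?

42826 teeth

We need the least common multiple of the intervals.
1862 = 2 × 7^2 × 19
1127 = 7^2 × 23
LCM(1862, 1127) = 2 × 7^2 × 19 × 23 = 42826.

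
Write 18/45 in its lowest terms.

18 = 2 × 3^2
45 = 3^2 × 5
gcd(18, 45) = 3^2 = 9.
Divide numerator and denominator by 9: 18/45 = 2/5.

2/5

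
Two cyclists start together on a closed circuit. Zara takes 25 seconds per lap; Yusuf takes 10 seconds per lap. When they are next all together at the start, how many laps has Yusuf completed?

They are all back at their starting positions together after one LCM of the periods.
25 = 5^2
10 = 2 × 5
LCM(25, 10) = 2 × 5^2 = 50.
Laps for period 10: 50 / 10 = 5.

5 laps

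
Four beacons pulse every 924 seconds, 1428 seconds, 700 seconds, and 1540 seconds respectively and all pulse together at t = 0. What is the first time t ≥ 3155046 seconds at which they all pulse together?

Joint pulses occur at multiples of LCM(924, 1428, 700, 1540).
924 = 2^2 × 3 × 7 × 11
1428 = 2^2 × 3 × 7 × 17
700 = 2^2 × 5^2 × 7
1540 = 2^2 × 5 × 7 × 11
LCM(924, 1428, 700, 1540) = 2^2 × 3 × 5^2 × 7 × 11 × 17 = 392700.
Smallest multiple of 392700 that is ≥ 3155046: ⌈3155046/392700⌉ × 392700 = 9 × 392700 = 3534300.

3534300 seconds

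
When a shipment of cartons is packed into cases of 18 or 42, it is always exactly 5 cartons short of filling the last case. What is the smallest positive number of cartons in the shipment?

121

Being 5 short of a full case of size k means N ≡ −5 (mod k), i.e. N + 5 is a multiple of each size.
18 = 2 × 3^2
42 = 2 × 3 × 7
LCM(18, 42) = 2 × 3^2 × 7 = 126.
Smallest positive N is 126 − 5 = 121.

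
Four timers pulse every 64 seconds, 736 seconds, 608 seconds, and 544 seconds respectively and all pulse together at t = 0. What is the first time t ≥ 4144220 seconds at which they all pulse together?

4279104 seconds

Joint pulses occur at multiples of LCM(64, 736, 608, 544).
64 = 2^6
736 = 2^5 × 23
608 = 2^5 × 19
544 = 2^5 × 17
LCM(64, 736, 608, 544) = 2^6 × 17 × 19 × 23 = 475456.
Smallest multiple of 475456 that is ≥ 4144220: ⌈4144220/475456⌉ × 475456 = 9 × 475456 = 4279104.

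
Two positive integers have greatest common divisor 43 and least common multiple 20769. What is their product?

893067

For any two positive integers, gcd × lcm = product = 43 × 20769 = 893067.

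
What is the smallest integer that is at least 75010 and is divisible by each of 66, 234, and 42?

The integer must be a common multiple of 66, 234, and 42, so a multiple of their LCM.
66 = 2 × 3 × 11
234 = 2 × 3^2 × 13
42 = 2 × 3 × 7
LCM(66, 234, 42) = 2 × 3^2 × 7 × 11 × 13 = 18018.
Smallest multiple of 18018 that is ≥ 75010: ⌈75010/18018⌉ × 18018 = 5 × 18018 = 90090.

90090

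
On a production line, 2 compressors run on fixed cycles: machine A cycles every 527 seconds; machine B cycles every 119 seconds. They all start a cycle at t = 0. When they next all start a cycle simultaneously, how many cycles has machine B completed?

31 cycles

All finish a whole number of cycles simultaneously at t = LCM of the periods.
527 = 17 × 31
119 = 7 × 17
LCM(527, 119) = 7 × 17 × 31 = 3689.
Cycles for period 119: 3689 / 119 = 31.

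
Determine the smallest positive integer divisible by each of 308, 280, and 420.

9240

308 = 2^2 × 7 × 11
280 = 2^3 × 5 × 7
420 = 2^2 × 3 × 5 × 7
LCM(308, 280, 420) = 2^3 × 3 × 5 × 7 × 11 = 9240.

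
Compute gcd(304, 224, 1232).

304 = 2^4 × 19
224 = 2^5 × 7
1232 = 2^4 × 7 × 11
gcd(304, 224, 1232) = 2^4 = 16.

16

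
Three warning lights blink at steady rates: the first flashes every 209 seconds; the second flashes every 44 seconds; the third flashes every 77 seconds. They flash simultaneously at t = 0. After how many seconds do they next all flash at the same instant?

The first simultaneous occurrence is after LCM of the individual periods.
209 = 11 × 19
44 = 2^2 × 11
77 = 7 × 11
LCM(209, 44, 77) = 2^2 × 7 × 11 × 19 = 5852.

5852 seconds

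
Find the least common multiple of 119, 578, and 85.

119 = 7 × 17
578 = 2 × 17^2
85 = 5 × 17
LCM(119, 578, 85) = 2 × 5 × 7 × 17^2 = 20230.

20230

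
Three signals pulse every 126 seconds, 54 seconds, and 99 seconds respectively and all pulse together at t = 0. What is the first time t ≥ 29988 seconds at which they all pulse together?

33264 seconds

Joint pulses occur at multiples of LCM(126, 54, 99).
126 = 2 × 3^2 × 7
54 = 2 × 3^3
99 = 3^2 × 11
LCM(126, 54, 99) = 2 × 3^3 × 7 × 11 = 4158.
Smallest multiple of 4158 that is ≥ 29988: ⌈29988/4158⌉ × 4158 = 8 × 4158 = 33264.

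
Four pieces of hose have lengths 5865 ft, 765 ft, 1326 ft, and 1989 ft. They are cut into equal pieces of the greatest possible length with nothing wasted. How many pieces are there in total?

Piece length = gcd(5865, 765, 1326, 1989).
5865 = 3 × 5 × 17 × 23
765 = 3^2 × 5 × 17
1326 = 2 × 3 × 13 × 17
1989 = 3^2 × 13 × 17
gcd(5865, 765, 1326, 1989) = 3 × 17 = 51.
Total pieces = 5865/51 + 765/51 + 1326/51 + 1989/51 = 115 + 15 + 26 + 39 = 195.

195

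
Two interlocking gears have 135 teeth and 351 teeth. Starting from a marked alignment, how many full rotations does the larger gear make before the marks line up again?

They are all back at their starting positions together after one LCM of the periods.
135 = 3^3 × 5
351 = 3^3 × 13
LCM(135, 351) = 3^3 × 5 × 13 = 1755.
Rotations for period 351: 1755 / 351 = 5.

5 rotations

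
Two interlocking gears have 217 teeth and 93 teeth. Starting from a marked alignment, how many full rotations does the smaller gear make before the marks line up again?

7 rotations

The first common completion time is the LCM of the periods.
217 = 7 × 31
93 = 3 × 31
LCM(217, 93) = 3 × 7 × 31 = 651.
Rotations for period 93: 651 / 93 = 7.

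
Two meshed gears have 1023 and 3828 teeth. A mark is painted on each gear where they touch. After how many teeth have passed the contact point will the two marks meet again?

They coincide at every common multiple of the periods; the first is the LCM.
1023 = 3 × 11 × 31
3828 = 2^2 × 3 × 11 × 29
LCM(1023, 3828) = 2^2 × 3 × 11 × 29 × 31 = 118668.

118668 teeth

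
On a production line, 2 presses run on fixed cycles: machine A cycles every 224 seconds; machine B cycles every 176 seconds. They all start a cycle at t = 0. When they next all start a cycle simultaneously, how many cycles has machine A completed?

They are all back at their starting positions together after one LCM of the periods.
224 = 2^5 × 7
176 = 2^4 × 11
LCM(224, 176) = 2^5 × 7 × 11 = 2464.
Cycles for period 224: 2464 / 224 = 11.

11 cycles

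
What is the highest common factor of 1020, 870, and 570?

30

1020 = 2^2 × 3 × 5 × 17
870 = 2 × 3 × 5 × 29
570 = 2 × 3 × 5 × 19
gcd(1020, 870, 570) = 2 × 3 × 5 = 30.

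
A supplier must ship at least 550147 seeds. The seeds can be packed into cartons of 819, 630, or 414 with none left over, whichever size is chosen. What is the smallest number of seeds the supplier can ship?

The number of seeds must be a common multiple of 819, 630, and 414, so a multiple of their LCM.
819 = 3^2 × 7 × 13
630 = 2 × 3^2 × 5 × 7
414 = 2 × 3^2 × 23
LCM(819, 630, 414) = 2 × 3^2 × 5 × 7 × 13 × 23 = 188370.
Smallest multiple of 188370 that is ≥ 550147: ⌈550147/188370⌉ × 188370 = 3 × 188370 = 565110.

565110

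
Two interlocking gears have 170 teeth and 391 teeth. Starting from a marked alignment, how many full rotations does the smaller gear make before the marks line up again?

All finish a whole number of cycles simultaneously at t = LCM of the periods.
170 = 2 × 5 × 17
391 = 17 × 23
LCM(170, 391) = 2 × 5 × 17 × 23 = 3910.
Rotations for period 170: 3910 / 170 = 23.

23 rotations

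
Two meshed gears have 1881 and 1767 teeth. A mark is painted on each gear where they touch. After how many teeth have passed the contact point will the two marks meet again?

We need the least common multiple of the intervals.
1881 = 3^2 × 11 × 19
1767 = 3 × 19 × 31
LCM(1881, 1767) = 3^2 × 11 × 19 × 31 = 58311.

58311 teeth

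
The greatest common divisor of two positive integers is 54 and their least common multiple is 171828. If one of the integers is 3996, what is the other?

For two integers, gcd × lcm = product, so the other is (54 × 171828) / 3996 = 9278712 / 3996 = 2322.

2322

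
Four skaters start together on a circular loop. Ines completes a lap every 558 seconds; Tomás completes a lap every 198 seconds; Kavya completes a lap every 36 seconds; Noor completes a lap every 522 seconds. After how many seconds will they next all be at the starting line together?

The first simultaneous occurrence is after LCM of the individual periods.
558 = 2 × 3^2 × 31
198 = 2 × 3^2 × 11
36 = 2^2 × 3^2
522 = 2 × 3^2 × 29
LCM(558, 198, 36, 522) = 2^2 × 3^2 × 11 × 29 × 31 = 356004.

356004 seconds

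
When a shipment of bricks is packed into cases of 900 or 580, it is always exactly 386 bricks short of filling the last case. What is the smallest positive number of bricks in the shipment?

Being 386 short of a full case of size k means N ≡ −386 (mod k), i.e. N + 386 is a multiple of each size.
900 = 2^2 × 3^2 × 5^2
580 = 2^2 × 5 × 29
LCM(900, 580) = 2^2 × 3^2 × 5^2 × 29 = 26100.
Smallest positive N is 26100 − 386 = 25714.

25714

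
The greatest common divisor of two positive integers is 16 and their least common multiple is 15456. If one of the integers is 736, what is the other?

336

For two integers, gcd × lcm = product, so the other is (16 × 15456) / 736 = 247296 / 736 = 336.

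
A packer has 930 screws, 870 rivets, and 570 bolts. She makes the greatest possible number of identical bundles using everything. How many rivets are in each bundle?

29

Number of bundles = gcd(930, 870, 570).
930 = 2 × 3 × 5 × 31
870 = 2 × 3 × 5 × 29
570 = 2 × 3 × 5 × 19
gcd(930, 870, 570) = 2 × 3 × 5 = 30.
rivets per bundle = 870 / 30 = 29.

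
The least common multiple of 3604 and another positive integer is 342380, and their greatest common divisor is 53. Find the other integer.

gcd × lcm = product of the two integers, so the other integer is (53 × 342380) / 3604 = 5035.

5035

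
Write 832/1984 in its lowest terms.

832 = 2^6 × 13
1984 = 2^6 × 31
gcd(832, 1984) = 2^6 = 64.
Divide numerator and denominator by 64: 832/1984 = 13/31.

13/31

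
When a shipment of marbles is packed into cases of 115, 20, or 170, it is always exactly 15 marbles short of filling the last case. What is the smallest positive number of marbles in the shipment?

Being 15 short of a full case of size k means N ≡ −15 (mod k), i.e. N + 15 is a multiple of each size.
115 = 5 × 23
20 = 2^2 × 5
170 = 2 × 5 × 17
LCM(115, 20, 170) = 2^2 × 5 × 17 × 23 = 7820.
Smallest positive N is 7820 − 15 = 7805.

7805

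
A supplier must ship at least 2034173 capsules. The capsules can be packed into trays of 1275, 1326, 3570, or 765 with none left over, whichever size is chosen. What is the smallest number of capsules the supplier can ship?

2088450

The number of capsules must be a common multiple of 1275, 1326, 3570, and 765, so a multiple of their LCM.
1275 = 3 × 5^2 × 17
1326 = 2 × 3 × 13 × 17
3570 = 2 × 3 × 5 × 7 × 17
765 = 3^2 × 5 × 17
LCM(1275, 1326, 3570, 765) = 2 × 3^2 × 5^2 × 7 × 13 × 17 = 696150.
Smallest multiple of 696150 that is ≥ 2034173: ⌈2034173/696150⌉ × 696150 = 3 × 696150 = 2088450.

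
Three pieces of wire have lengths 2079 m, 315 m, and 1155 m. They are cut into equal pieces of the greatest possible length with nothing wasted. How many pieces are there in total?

169

Piece length = gcd(2079, 315, 1155).
2079 = 3^3 × 7 × 11
315 = 3^2 × 5 × 7
1155 = 3 × 5 × 7 × 11
gcd(2079, 315, 1155) = 3 × 7 = 21.
Total pieces = 2079/21 + 315/21 + 1155/21 = 99 + 15 + 55 = 169.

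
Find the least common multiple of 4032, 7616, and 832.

4032 = 2^6 × 3^2 × 7
7616 = 2^6 × 7 × 17
832 = 2^6 × 13
LCM(4032, 7616, 832) = 2^6 × 3^2 × 7 × 13 × 17 = 891072.

891072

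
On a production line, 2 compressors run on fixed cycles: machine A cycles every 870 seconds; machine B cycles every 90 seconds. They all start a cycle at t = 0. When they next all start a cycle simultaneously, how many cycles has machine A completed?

3 cycles

They are all back at their starting positions together after one LCM of the periods.
870 = 2 × 3 × 5 × 29
90 = 2 × 3^2 × 5
LCM(870, 90) = 2 × 3^2 × 5 × 29 = 2610.
Cycles for period 870: 2610 / 870 = 3.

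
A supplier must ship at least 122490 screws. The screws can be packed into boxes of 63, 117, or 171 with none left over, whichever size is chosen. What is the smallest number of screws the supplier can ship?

The number of screws must be a common multiple of 63, 117, and 171, so a multiple of their LCM.
63 = 3^2 × 7
117 = 3^2 × 13
171 = 3^2 × 19
LCM(63, 117, 171) = 3^2 × 7 × 13 × 19 = 15561.
Smallest multiple of 15561 that is ≥ 122490: ⌈122490/15561⌉ × 15561 = 8 × 15561 = 124488.

124488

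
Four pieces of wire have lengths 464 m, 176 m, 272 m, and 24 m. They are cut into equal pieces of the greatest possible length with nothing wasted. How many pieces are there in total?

117

Piece length = gcd(464, 176, 272, 24).
464 = 2^4 × 29
176 = 2^4 × 11
272 = 2^4 × 17
24 = 2^3 × 3
gcd(464, 176, 272, 24) = 2^3 = 8.
Total pieces = 464/8 + 176/8 + 272/8 + 24/8 = 58 + 22 + 34 + 3 = 117.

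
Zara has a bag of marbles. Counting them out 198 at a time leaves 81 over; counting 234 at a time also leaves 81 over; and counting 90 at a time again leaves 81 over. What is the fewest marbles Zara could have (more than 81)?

12951

N − 81 must be a common multiple of 198, 234, and 90.
198 = 2 × 3^2 × 11
234 = 2 × 3^2 × 13
90 = 2 × 3^2 × 5
LCM(198, 234, 90) = 2 × 3^2 × 5 × 11 × 13 = 12870.
Smallest N > 81 is LCM + 81 = 12870 + 81 = 12951.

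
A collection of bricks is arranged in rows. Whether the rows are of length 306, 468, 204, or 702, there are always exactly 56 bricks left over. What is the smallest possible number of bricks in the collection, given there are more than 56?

N − 56 must be a common multiple of 306, 468, 204, and 702.
306 = 2 × 3^2 × 17
468 = 2^2 × 3^2 × 13
204 = 2^2 × 3 × 17
702 = 2 × 3^3 × 13
LCM(306, 468, 204, 702) = 2^2 × 3^3 × 13 × 17 = 23868.
Smallest N > 56 is LCM + 56 = 23868 + 56 = 23924.

23924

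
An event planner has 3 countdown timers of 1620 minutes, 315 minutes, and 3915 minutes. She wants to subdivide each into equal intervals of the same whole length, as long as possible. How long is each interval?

45 minutes

The interval must divide each timer length; the longest such is the gcd.
1620 = 2^2 × 3^4 × 5
315 = 3^2 × 5 × 7
3915 = 3^3 × 5 × 29
gcd(1620, 315, 3915) = 3^2 × 5 = 45.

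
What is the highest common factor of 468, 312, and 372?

12

468 = 2^2 × 3^2 × 13
312 = 2^3 × 3 × 13
372 = 2^2 × 3 × 31
gcd(468, 312, 372) = 2^2 × 3 = 12.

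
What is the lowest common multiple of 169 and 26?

169 = 13^2
26 = 2 × 13
LCM(169, 26) = 2 × 13^2 = 338.

338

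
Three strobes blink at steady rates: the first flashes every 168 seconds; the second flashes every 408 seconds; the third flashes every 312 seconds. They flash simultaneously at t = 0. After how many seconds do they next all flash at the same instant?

37128 seconds

We need the least common multiple of the intervals.
168 = 2^3 × 3 × 7
408 = 2^3 × 3 × 17
312 = 2^3 × 3 × 13
LCM(168, 408, 312) = 2^3 × 3 × 7 × 13 × 17 = 37128.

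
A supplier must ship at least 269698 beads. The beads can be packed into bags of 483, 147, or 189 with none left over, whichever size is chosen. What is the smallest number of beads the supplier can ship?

The number of beads must be a common multiple of 483, 147, and 189, so a multiple of their LCM.
483 = 3 × 7 × 23
147 = 3 × 7^2
189 = 3^3 × 7
LCM(483, 147, 189) = 3^3 × 7^2 × 23 = 30429.
Smallest multiple of 30429 that is ≥ 269698: ⌈269698/30429⌉ × 30429 = 9 × 30429 = 273861.

273861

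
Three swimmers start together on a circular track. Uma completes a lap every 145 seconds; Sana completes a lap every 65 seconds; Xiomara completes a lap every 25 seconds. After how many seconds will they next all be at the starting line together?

They coincide at every common multiple of the periods; the first is the LCM.
145 = 5 × 29
65 = 5 × 13
25 = 5^2
LCM(145, 65, 25) = 5^2 × 13 × 29 = 9425.

9425 seconds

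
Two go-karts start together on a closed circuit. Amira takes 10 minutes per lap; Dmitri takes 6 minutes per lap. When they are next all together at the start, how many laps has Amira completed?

3 laps

They are all back at their starting positions together after one LCM of the periods.
10 = 2 × 5
6 = 2 × 3
LCM(10, 6) = 2 × 3 × 5 = 30.
Laps for period 10: 30 / 10 = 3.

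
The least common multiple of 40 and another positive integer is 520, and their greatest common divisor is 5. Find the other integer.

gcd × lcm = product of the two integers, so the other integer is (5 × 520) / 40 = 65.

65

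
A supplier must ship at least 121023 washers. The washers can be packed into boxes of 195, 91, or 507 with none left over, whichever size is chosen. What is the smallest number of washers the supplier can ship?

The number of washers must be a common multiple of 195, 91, and 507, so a multiple of their LCM.
195 = 3 × 5 × 13
91 = 7 × 13
507 = 3 × 13^2
LCM(195, 91, 507) = 3 × 5 × 7 × 13^2 = 17745.
Smallest multiple of 17745 that is ≥ 121023: ⌈121023/17745⌉ × 17745 = 7 × 17745 = 124215.

124215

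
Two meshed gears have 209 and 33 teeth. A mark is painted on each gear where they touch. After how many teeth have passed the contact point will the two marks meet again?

We need the least common multiple of the intervals.
209 = 11 × 19
33 = 3 × 11
LCM(209, 33) = 3 × 11 × 19 = 627.

627 teeth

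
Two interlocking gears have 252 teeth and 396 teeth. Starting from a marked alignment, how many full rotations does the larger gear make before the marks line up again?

All finish a whole number of cycles simultaneously at t = LCM of the periods.
252 = 2^2 × 3^2 × 7
396 = 2^2 × 3^2 × 11
LCM(252, 396) = 2^2 × 3^2 × 7 × 11 = 2772.
Rotations for period 396: 2772 / 396 = 7.

7 rotations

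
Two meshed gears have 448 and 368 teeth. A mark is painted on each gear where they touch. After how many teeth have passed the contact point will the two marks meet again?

10304 teeth

We need the least common multiple of the intervals.
448 = 2^6 × 7
368 = 2^4 × 23
LCM(448, 368) = 2^6 × 7 × 23 = 10304.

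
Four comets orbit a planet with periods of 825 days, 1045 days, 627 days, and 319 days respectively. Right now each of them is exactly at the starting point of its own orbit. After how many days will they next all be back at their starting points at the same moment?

We need the least common multiple of the intervals.
825 = 3 × 5^2 × 11
1045 = 5 × 11 × 19
627 = 3 × 11 × 19
319 = 11 × 29
LCM(825, 1045, 627, 319) = 3 × 5^2 × 11 × 19 × 29 = 454575.

454575 days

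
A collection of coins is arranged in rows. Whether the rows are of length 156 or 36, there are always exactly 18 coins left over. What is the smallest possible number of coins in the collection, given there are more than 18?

N − 18 must be a common multiple of 156 and 36.
156 = 2^2 × 3 × 13
36 = 2^2 × 3^2
LCM(156, 36) = 2^2 × 3^2 × 13 = 468.
Smallest N > 18 is LCM + 18 = 468 + 18 = 486.

486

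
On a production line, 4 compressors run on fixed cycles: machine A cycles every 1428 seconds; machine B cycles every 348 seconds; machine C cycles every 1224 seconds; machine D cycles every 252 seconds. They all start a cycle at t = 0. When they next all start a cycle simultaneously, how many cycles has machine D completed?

986 cycles

The first common completion time is the LCM of the periods.
1428 = 2^2 × 3 × 7 × 17
348 = 2^2 × 3 × 29
1224 = 2^3 × 3^2 × 17
252 = 2^2 × 3^2 × 7
LCM(1428, 348, 1224, 252) = 2^3 × 3^2 × 7 × 17 × 29 = 248472.
Cycles for period 252: 248472 / 252 = 986.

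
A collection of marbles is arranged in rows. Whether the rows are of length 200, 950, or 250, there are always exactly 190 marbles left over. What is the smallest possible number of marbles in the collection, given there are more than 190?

19190

N − 190 must be a common multiple of 200, 950, and 250.
200 = 2^3 × 5^2
950 = 2 × 5^2 × 19
250 = 2 × 5^3
LCM(200, 950, 250) = 2^3 × 5^3 × 19 = 19000.
Smallest N > 190 is LCM + 190 = 19000 + 190 = 19190.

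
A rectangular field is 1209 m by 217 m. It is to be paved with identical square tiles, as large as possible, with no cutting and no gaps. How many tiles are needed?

Tile side = gcd(1209, 217).
1209 = 3 × 13 × 31
217 = 7 × 31
gcd(1209, 217) = 31.
Tiles: (1209/31) × (217/31) = 39 × 7 = 273.

273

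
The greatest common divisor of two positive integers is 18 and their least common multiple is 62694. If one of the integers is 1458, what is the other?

For two integers, gcd × lcm = product, so the other is (18 × 62694) / 1458 = 1128492 / 1458 = 774.

774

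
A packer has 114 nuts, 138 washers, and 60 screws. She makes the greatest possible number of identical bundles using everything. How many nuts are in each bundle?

19

Number of bundles = gcd(114, 138, 60).
114 = 2 × 3 × 19
138 = 2 × 3 × 23
60 = 2^2 × 3 × 5
gcd(114, 138, 60) = 2 × 3 = 6.
nuts per bundle = 114 / 6 = 19.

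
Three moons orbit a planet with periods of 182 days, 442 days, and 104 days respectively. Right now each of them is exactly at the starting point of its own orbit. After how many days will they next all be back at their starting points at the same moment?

12376 days

They coincide at every common multiple of the periods; the first is the LCM.
182 = 2 × 7 × 13
442 = 2 × 13 × 17
104 = 2^3 × 13
LCM(182, 442, 104) = 2^3 × 7 × 13 × 17 = 12376.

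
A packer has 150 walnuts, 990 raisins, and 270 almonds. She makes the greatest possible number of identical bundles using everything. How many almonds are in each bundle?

9

Number of bundles = gcd(150, 990, 270).
150 = 2 × 3 × 5^2
990 = 2 × 3^2 × 5 × 11
270 = 2 × 3^3 × 5
gcd(150, 990, 270) = 2 × 3 × 5 = 30.
almonds per bundle = 270 / 30 = 9.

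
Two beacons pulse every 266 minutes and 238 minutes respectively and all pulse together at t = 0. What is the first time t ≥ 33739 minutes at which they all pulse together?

Joint pulses occur at multiples of LCM(266, 238).
266 = 2 × 7 × 19
238 = 2 × 7 × 17
LCM(266, 238) = 2 × 7 × 17 × 19 = 4522.
Smallest multiple of 4522 that is ≥ 33739: ⌈33739/4522⌉ × 4522 = 8 × 4522 = 36176.

36176 minutes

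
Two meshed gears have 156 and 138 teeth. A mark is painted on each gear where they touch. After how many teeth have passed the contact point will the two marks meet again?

The first simultaneous occurrence is after LCM of the individual periods.
156 = 2^2 × 3 × 13
138 = 2 × 3 × 23
LCM(156, 138) = 2^2 × 3 × 13 × 23 = 3588.

3588 teeth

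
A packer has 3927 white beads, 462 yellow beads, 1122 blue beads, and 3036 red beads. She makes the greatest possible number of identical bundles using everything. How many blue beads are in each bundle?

Number of bundles = gcd(3927, 462, 1122, 3036).
3927 = 3 × 7 × 11 × 17
462 = 2 × 3 × 7 × 11
1122 = 2 × 3 × 11 × 17
3036 = 2^2 × 3 × 11 × 23
gcd(3927, 462, 1122, 3036) = 3 × 11 = 33.
blue beads per bundle = 1122 / 33 = 34.

34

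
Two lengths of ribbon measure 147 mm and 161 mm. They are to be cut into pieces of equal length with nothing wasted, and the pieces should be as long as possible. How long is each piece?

7 mm

The greatest length dividing all of 147 and 161 is their gcd.
147 = 3 × 7^2
161 = 7 × 23
gcd(147, 161) = 7.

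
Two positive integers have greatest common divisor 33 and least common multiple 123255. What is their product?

For any two positive integers, gcd × lcm = product = 33 × 123255 = 4067415.

4067415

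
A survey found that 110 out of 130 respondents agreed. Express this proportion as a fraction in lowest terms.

11/13

110 = 2 × 5 × 11
130 = 2 × 5 × 13
gcd(110, 130) = 2 × 5 = 10.
Divide numerator and denominator by 10: 110/130 = 11/13.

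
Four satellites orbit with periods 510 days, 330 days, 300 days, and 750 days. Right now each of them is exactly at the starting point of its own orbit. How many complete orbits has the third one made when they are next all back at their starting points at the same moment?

935 orbits

All finish a whole number of cycles simultaneously at t = LCM of the periods.
510 = 2 × 3 × 5 × 17
330 = 2 × 3 × 5 × 11
300 = 2^2 × 3 × 5^2
750 = 2 × 3 × 5^3
LCM(510, 330, 300, 750) = 2^2 × 3 × 5^3 × 11 × 17 = 280500.
Orbits for period 300: 280500 / 300 = 935.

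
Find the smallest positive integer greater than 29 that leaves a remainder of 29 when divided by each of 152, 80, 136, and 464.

749389

N − 29 must be a common multiple of 152, 80, 136, and 464.
152 = 2^3 × 19
80 = 2^4 × 5
136 = 2^3 × 17
464 = 2^4 × 29
LCM(152, 80, 136, 464) = 2^4 × 5 × 17 × 19 × 29 = 749360.
Smallest N > 29 is LCM + 29 = 749360 + 29 = 749389.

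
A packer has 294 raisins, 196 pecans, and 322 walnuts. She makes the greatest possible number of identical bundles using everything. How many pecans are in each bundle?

Number of bundles = gcd(294, 196, 322).
294 = 2 × 3 × 7^2
196 = 2^2 × 7^2
322 = 2 × 7 × 23
gcd(294, 196, 322) = 2 × 7 = 14.
pecans per bundle = 196 / 14 = 14.

14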